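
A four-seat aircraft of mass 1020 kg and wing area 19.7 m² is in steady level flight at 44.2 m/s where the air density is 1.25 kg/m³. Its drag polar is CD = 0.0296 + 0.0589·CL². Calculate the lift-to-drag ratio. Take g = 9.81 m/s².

In steady level flight, lift balances weight: W = mg = 1020 × 9.81 = 10006 N.
Dynamic pressure q = 0.5 × 1.25 × 44.2² = 1221 Pa.
CL = 2W/(ρv²S) = 2×10006/(1.25×44.2²×19.7) = 0.416.
CD = 0.0296 + 0.0589 × 0.416² = 0.03979.
L/D = CL/CD = 0.416 / 0.03979 = 10.5

L/D = 10.5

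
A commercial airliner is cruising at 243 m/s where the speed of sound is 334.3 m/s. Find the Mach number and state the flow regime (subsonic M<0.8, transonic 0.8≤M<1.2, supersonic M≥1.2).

M = v/a = 243 / 334.3 = 0.727
M = 0.727 → subsonic.

M = 0.727 (subsonic)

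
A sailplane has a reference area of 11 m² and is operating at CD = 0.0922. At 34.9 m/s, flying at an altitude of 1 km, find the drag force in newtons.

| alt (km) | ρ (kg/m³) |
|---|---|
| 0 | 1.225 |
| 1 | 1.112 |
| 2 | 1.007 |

At 1 km, from the table: ρ = 1.112 kg/m³.
Dynamic pressure q = ½ρv² = ½ × 1.112 × 34.9² = 677.2 Pa.
D = q·S·CD = 677.2 × 11 × 0.0922 = 687 N

D = 687 N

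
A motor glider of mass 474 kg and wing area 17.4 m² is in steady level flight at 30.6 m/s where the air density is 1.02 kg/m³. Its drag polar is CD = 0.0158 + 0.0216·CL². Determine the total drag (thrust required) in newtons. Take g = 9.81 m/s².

Level flight ⇒ L = W = m·g = 474 × 9.81 = 4649.9 N.
Dynamic pressure q = 0.5 × 1.02 × 30.6² = 477.5 Pa.
CL = W/(q·S) = 4649.9 / (477.5 × 17.4) = 0.5596.
CD = 0.0158 + 0.0216 × 0.5596² = 0.02256.
D = q·S·CD = 477.5 × 17.4 × 0.02256 = 187.5 N

D = 187 N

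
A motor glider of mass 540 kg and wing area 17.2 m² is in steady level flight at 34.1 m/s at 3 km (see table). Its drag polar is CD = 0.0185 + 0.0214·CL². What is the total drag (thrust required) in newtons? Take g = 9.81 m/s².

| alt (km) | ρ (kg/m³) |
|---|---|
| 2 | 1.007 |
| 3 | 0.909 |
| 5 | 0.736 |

At 3 km, from the table: ρ = 0.909 kg/m³.
Level flight ⇒ L = W = m·g = 540 × 9.81 = 5297.4 N.
q = ½ρv² = ½ × 0.909 × 34.1² = 528.5 Pa.
CL = W/(q·S) = 5297.4 / (528.5 × 17.2) = 0.5828.
CD = 0.0185 + 0.0214 × 0.5828² = 0.02577.
D = q·S·CD = 528.5 × 17.2 × 0.02577 = 234.2 N

D = 234 N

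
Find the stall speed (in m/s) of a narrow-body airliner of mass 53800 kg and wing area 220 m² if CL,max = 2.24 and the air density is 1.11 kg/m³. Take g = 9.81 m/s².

V_stall = 43.9 m/s

At stall, lift equals weight: L = W = m·g = 53800 × 9.81 = 5.278×10^5 N.
V_stall = √(2W/(ρ·S·CL,max)) = √(2 × 5.278×10^5 / (1.11 × 220 × 2.24))
V_stall = √1930 = 43.9 m/s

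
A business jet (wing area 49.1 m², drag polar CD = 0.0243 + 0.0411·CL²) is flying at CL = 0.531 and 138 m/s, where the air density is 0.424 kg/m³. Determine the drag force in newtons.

D = 7110 N

CD = 0.0243 + 0.0411 × 0.531² = 0.03589
D = ½ρv²S·CD = ½ × 0.424 × 138² × 49.1 × 0.03589 = 7110 N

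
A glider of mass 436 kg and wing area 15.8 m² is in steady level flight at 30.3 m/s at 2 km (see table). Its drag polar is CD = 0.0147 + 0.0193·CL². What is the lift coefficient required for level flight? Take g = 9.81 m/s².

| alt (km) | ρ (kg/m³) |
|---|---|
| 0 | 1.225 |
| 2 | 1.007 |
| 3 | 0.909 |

CL = 0.586

At 2 km, from the table: ρ = 1.007 kg/m³.
Weight W = mg = 436 × 9.81 = 4277.2 N; in level flight L = W.
q = ½ρv² = ½ × 1.007 × 30.3² = 462.3 Pa.
CL = 2W/(ρv²S) = 2×4277.2/(1.007×30.3²×15.8) = 0.5856.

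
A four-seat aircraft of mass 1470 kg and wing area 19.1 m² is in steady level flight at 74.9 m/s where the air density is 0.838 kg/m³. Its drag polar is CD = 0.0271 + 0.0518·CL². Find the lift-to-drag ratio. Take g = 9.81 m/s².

Weight W = mg = 1470 × 9.81 = 14421 N; in level flight L = W.
Dynamic pressure q = 0.5 × 0.838 × 74.9² = 2351 Pa.
CL = W/(q·S) = 14421 / (2351 × 19.1) = 0.3212.
CD = 0.0271 + 0.0518 × 0.3212² = 0.03244.
L/D = CL/CD = 0.3212 / 0.03244 = 9.9

L/D = 9.9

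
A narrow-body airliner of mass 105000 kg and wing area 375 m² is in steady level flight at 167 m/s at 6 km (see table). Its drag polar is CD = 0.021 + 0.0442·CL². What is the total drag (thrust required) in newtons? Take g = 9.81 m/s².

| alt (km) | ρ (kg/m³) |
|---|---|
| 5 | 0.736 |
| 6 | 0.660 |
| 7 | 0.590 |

D = 86100 N

At 6 km, from the table: ρ = 0.660 kg/m³.
Level flight ⇒ L = W = m·g = 105000 × 9.81 = 1.03×10^6 N.
Dynamic pressure q = 0.5 × 0.66 × 167² = 9203 Pa.
CL = 2W/(ρv²S) = 2×1.03×10^6/(0.66×167²×375) = 0.2985.
CD = 0.021 + 0.0442 × 0.2985² = 0.02494.
D = q·S·CD = 9203 × 375 × 0.02494 = 86060 N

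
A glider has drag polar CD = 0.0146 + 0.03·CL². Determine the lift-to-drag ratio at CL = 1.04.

CD = 0.0146 + 0.03 × 1.04² = 0.04705
L/D = CL/CD = 1.04 / 0.04705 = 22.1

L/D = 22.1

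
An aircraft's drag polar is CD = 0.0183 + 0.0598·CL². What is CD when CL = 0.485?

CD = 0.0183 + 0.0598 × 0.485² = 0.0183 + 0.01407 = 0.0324

CD = 0.0324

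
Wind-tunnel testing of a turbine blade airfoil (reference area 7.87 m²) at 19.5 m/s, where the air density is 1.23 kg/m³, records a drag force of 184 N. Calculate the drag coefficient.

CD = 0.1

From D = ½ρv²S·CD, rearranging gives CD = 2D/(ρv²S).
CD = 2 × 184 / (1.23 × 19.5² × 7.87) = 0.1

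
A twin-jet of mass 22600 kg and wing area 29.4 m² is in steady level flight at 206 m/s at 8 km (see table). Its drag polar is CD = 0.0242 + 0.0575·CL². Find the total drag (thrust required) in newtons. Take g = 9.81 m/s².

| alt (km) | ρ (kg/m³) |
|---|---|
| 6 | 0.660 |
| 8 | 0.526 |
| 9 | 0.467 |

D = 16600 N

At 8 km, from the table: ρ = 0.526 kg/m³.
Weight W = mg = 22600 × 9.81 = 2.2171×10^5 N; in level flight L = W.
Dynamic pressure q = 0.5 × 0.526 × 206² = 11160 Pa.
Required CL = L/(qS) = 2.2171×10^5/(11160·29.4) = 0.6757.
CD = 0.0242 + 0.0575 × 0.6757² = 0.05045.
D = q·S·CD = 11160 × 29.4 × 0.05045 = 16550 N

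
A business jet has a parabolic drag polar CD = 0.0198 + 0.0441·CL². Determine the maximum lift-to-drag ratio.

(L/D)max = 16.9

For CD = CD0 + K·CL², (L/D)max occurs at CL* = √(CD0/K) and equals 1/(2√(K·CD0)).
(L/D)max = 1/(2√(0.0441 × 0.0198)) = 1/(2 × 0.02955) = 16.9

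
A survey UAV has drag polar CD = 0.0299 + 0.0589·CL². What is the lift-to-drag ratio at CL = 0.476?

CD = 0.0299 + 0.0589 × 0.476² = 0.04325
L/D = CL/CD = 0.476 / 0.04325 = 11

L/D = 11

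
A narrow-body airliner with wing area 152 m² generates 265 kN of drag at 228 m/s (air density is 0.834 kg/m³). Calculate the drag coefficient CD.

CD = 0.0804

From D = ½ρv²S·CD, rearranging gives CD = 2D/(ρv²S).
CD = 2 × 2.65×10^5 / (0.834 × 228² × 152) = 0.0804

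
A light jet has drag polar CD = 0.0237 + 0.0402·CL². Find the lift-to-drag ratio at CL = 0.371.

CD = 0.0237 + 0.0402 × 0.371² = 0.02923
L/D = CL/CD = 0.371 / 0.02923 = 12.7

L/D = 12.7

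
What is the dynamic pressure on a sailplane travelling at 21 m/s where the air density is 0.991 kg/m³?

q = ½ρv² = ½ × 0.991 × 21² = 219 Pa

q = 219 Pa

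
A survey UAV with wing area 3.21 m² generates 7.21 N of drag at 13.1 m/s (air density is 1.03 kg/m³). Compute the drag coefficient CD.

From D = ½ρv²S·CD, rearranging gives CD = 2D/(ρv²S).
CD = 2 × 7.21 / (1.03 × 13.1² × 3.21) = 0.0254

CD = 0.0254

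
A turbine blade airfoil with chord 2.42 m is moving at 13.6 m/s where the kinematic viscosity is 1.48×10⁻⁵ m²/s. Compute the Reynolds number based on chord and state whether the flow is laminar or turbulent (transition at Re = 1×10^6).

Re = v·c/ν = 13.6 × 2.42 / (1.48×10⁻⁵) = 2.22×10^6
Since 2.22×10^6 > 1×10^6, the flow is turbulent.

Re = 2.22×10^6 (turbulent)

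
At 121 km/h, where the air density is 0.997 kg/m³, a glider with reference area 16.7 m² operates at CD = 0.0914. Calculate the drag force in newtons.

Convert speed: v = 121 km/h ÷ 3.6 = 33.61 m/s.
Dynamic pressure q = ½ρv² = ½ × 0.997 × 33.61² = 563.2 Pa.
D = q·S·CD = 563.2 × 16.7 × 0.0914 = 860 N

D = 860 N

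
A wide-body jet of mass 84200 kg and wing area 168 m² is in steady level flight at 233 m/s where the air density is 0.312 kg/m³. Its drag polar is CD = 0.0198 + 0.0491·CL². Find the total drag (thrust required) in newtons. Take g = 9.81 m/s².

D = 51700 N

In steady level flight, lift balances weight: W = mg = 84200 × 9.81 = 8.26×10^5 N.
Dynamic pressure q = 0.5 × 0.312 × 233² = 8469 Pa.
Required CL = L/(qS) = 8.26×10^5/(8469·168) = 0.5805.
CD = 0.0198 + 0.0491 × 0.5805² = 0.03635.
D = q·S·CD = 8469 × 168 × 0.03635 = 51720 N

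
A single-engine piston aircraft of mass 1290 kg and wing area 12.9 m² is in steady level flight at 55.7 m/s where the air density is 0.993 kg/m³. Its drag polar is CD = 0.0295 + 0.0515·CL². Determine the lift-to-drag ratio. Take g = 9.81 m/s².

L/D = 12.6

Level flight ⇒ L = W = m·g = 1290 × 9.81 = 12655 N.
Dynamic pressure q = 0.5 × 0.993 × 55.7² = 1540 Pa.
Required CL = L/(qS) = 12655/(1540·12.9) = 0.6369.
CD = 0.0295 + 0.0515 × 0.6369² = 0.05039.
L/D = CL/CD = 0.6369 / 0.05039 = 12.6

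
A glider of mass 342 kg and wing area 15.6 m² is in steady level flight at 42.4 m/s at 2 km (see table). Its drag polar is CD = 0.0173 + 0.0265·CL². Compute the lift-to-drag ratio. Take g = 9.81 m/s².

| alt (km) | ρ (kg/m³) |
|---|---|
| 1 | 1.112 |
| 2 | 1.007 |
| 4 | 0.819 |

At 2 km, from the table: ρ = 1.007 kg/m³.
Weight W = mg = 342 × 9.81 = 3355 N; in level flight L = W.
q = ½ρv² = ½ × 1.007 × 42.4² = 905.2 Pa.
CL = W/(q·S) = 3355 / (905.2 × 15.6) = 0.2376.
CD = 0.0173 + 0.0265 × 0.2376² = 0.0188.
L/D = CL/CD = 0.2376 / 0.0188 = 12.6

L/D = 12.6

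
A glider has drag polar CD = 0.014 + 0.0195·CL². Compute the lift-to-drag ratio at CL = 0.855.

CD = 0.014 + 0.0195 × 0.855² = 0.02825
L/D = CL/CD = 0.855 / 0.02825 = 30.3

L/D = 30.3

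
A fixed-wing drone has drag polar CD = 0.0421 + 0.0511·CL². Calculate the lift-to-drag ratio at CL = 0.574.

L/D = 9.74

CD = 0.0421 + 0.0511 × 0.574² = 0.05894
L/D = CL/CD = 0.574 / 0.05894 = 9.74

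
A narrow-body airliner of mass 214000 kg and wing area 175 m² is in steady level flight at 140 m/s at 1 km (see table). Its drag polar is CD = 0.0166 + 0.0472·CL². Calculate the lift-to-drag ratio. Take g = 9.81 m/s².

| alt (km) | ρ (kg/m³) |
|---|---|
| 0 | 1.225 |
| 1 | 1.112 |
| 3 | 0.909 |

At 1 km, from the table: ρ = 1.112 kg/m³.
Level flight ⇒ L = W = m·g = 214000 × 9.81 = 2.0993×10^6 N.
q = ½ρv² = ½ × 1.112 × 140² = 10900 Pa.
CL = W/(q·S) = 2.0993×10^6 / (10900 × 175) = 1.101.
CD = 0.0166 + 0.0472 × 1.101² = 0.0738.
L/D = CL/CD = 1.101 / 0.0738 = 14.9

L/D = 14.9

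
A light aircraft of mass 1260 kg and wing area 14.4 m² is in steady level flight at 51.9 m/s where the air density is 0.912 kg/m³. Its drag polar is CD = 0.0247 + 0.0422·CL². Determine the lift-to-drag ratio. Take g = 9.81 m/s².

In steady level flight, lift balances weight: W = mg = 1260 × 9.81 = 12361 N.
q = ½ρv² = ½ × 0.912 × 51.9² = 1228 Pa.
CL = 2W/(ρv²S) = 2×12361/(0.912×51.9²×14.4) = 0.6988.
CD = 0.0247 + 0.0422 × 0.6988² = 0.04531.
L/D = CL/CD = 0.6988 / 0.04531 = 15.4

L/D = 15.4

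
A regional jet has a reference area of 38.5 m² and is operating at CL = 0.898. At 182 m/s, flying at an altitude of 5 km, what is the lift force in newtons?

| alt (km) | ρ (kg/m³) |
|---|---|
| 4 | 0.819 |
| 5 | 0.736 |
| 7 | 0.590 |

At 5 km, from the table: ρ = 0.736 kg/m³.
Dynamic pressure q = ½ρv² = ½ × 0.736 × 182² = 12190 Pa.
L = q·S·CL = 12190 × 38.5 × 0.898 = 4.21×10^5 N ≈ 421 kN

L = 4.21×10^5 N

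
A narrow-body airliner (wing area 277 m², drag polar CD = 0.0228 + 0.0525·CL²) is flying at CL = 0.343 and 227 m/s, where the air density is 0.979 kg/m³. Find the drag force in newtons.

D = 2.02×10^5 N

CD = 0.0228 + 0.0525 × 0.343² = 0.02898
D = ½ρv²S·CD = ½ × 0.979 × 227² × 277 × 0.02898 = 2.02×10^5 N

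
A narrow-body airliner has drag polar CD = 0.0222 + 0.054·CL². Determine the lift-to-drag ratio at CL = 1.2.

L/D = 12

CD = 0.0222 + 0.054 × 1.2² = 0.09996
L/D = CL/CD = 1.2 / 0.09996 = 12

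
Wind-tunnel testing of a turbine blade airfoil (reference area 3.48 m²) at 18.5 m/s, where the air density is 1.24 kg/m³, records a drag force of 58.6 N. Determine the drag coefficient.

From D = ½ρv²S·CD, rearranging gives CD = 2D/(ρv²S).
CD = 2 × 58.6 / (1.24 × 18.5² × 3.48) = 0.0794

CD = 0.0794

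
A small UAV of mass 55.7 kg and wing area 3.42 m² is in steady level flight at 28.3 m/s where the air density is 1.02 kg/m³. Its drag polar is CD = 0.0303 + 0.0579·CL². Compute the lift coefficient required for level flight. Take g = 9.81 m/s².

CL = 0.391

In steady level flight, lift balances weight: W = mg = 55.7 × 9.81 = 546.42 N.
q = ½ρv² = ½ × 1.02 × 28.3² = 408.5 Pa.
Required CL = L/(qS) = 546.42/(408.5·3.42) = 0.3912.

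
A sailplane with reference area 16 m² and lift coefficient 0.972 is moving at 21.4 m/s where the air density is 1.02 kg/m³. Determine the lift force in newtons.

L = 3630 N

L = ½ρv²S·CL = ½ × 1.02 × 21.4² × 16 × 0.972 = 3630 N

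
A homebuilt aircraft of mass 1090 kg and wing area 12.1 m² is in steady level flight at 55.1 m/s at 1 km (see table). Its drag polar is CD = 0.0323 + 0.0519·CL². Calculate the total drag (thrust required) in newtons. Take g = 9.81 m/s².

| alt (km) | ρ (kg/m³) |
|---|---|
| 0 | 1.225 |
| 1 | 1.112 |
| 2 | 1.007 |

D = 950 N

At 1 km, from the table: ρ = 1.112 kg/m³.
In steady level flight, lift balances weight: W = mg = 1090 × 9.81 = 10693 N.
q = ½ρv² = ½ × 1.112 × 55.1² = 1688 Pa.
Required CL = L/(qS) = 10693/(1688·12.1) = 0.5235.
CD = 0.0323 + 0.0519 × 0.5235² = 0.04652.
D = q·S·CD = 1688 × 12.1 × 0.04652 = 950.3 N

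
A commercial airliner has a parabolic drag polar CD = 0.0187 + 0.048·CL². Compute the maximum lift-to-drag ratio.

For CD = CD0 + K·CL², (L/D)max occurs at CL* = √(CD0/K) and equals 1/(2√(K·CD0)).
(L/D)max = 1/(2√(0.048 × 0.0187)) = 1/(2 × 0.02996) = 16.7

(L/D)max = 16.7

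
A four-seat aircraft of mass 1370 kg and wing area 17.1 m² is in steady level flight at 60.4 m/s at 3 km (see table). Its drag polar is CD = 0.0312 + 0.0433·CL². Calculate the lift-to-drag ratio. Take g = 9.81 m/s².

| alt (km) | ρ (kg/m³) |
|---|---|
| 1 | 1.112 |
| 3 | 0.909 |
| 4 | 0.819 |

L/D = 11.6

At 3 km, from the table: ρ = 0.909 kg/m³.
In steady level flight, lift balances weight: W = mg = 1370 × 9.81 = 13440 N.
q = ½ρv² = ½ × 0.909 × 60.4² = 1658 Pa.
CL = W/(q·S) = 13440 / (1658 × 17.1) = 0.474.
CD = 0.0312 + 0.0433 × 0.474² = 0.04093.
L/D = CL/CD = 0.474 / 0.04093 = 11.6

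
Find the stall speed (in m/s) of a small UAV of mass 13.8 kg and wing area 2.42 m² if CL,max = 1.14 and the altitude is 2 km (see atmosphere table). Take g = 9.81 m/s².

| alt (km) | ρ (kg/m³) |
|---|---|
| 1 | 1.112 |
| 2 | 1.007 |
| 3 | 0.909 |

At 2 km, from the table: ρ = 1.007 kg/m³.
At stall, lift equals weight: L = W = m·g = 13.8 × 9.81 = 135.4 N.
V_stall = √(2W/(ρ·S·CL,max)) = √(2 × 135.4 / (1.007 × 2.42 × 1.14))
V_stall = √97.46 = 9.87 m/s

V_stall = 9.87 m/s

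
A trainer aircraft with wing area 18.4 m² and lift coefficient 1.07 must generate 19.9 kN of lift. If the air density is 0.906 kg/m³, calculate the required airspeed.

v = 47.2 m/s

L = ½ρv²S·CL ⇒ v = √(2L/(ρ·S·CL))
v = √(2 × 19900 / (0.906 × 18.4 × 1.07)) = √2231 = 47.2 m/s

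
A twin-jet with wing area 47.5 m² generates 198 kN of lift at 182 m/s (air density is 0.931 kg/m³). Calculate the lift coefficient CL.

CL = 0.27

From L = ½ρv²S·CL, rearranging gives CL = 2L/(ρv²S).
CL = 2 × 1.98×10^5 / (0.931 × 182² × 47.5) = 0.27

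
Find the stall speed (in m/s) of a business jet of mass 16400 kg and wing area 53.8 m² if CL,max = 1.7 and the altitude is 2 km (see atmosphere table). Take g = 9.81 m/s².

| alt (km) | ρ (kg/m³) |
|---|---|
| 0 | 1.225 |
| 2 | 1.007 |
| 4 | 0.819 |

At 2 km, from the table: ρ = 1.007 kg/m³.
Weight W = mg = 16400 × 9.81 = 1.609×10^5 N.
V_stall = √(2W/(ρ·S·CL,max)) = √(2 × 1.609×10^5 / (1.007 × 53.8 × 1.7))
V_stall = √3494 = 59.1 m/s

V_stall = 59.1 m/s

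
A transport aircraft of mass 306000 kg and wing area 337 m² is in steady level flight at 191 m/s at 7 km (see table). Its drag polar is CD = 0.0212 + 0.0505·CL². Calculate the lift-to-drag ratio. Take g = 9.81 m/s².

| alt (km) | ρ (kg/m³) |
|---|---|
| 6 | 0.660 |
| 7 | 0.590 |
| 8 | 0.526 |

At 7 km, from the table: ρ = 0.590 kg/m³.
Level flight ⇒ L = W = m·g = 306000 × 9.81 = 3.0019×10^6 N.
Dynamic pressure q = 0.5 × 0.59 × 191² = 10760 Pa.
Required CL = L/(qS) = 3.0019×10^6/(10760·337) = 0.8277.
CD = 0.0212 + 0.0505 × 0.8277² = 0.0558.
L/D = CL/CD = 0.8277 / 0.0558 = 14.8

L/D = 14.8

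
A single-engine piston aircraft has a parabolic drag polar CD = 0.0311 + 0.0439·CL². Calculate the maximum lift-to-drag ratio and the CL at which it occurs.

For CD = CD0 + K·CL², (L/D)max occurs at CL* = √(CD0/K) and equals 1/(2√(K·CD0)).
(L/D)max = 1/(2√(0.0439 × 0.0311)) = 1/(2 × 0.03695) = 13.5
CL* = √(0.0311/0.0439) = 0.842

(L/D)max = 13.5, at CL = 0.842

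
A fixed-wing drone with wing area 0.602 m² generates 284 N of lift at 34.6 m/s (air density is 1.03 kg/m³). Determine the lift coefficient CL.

From L = ½ρv²S·CL, rearranging gives CL = 2L/(ρv²S).
CL = 2 × 284 / (1.03 × 34.6² × 0.602) = 0.765

CL = 0.765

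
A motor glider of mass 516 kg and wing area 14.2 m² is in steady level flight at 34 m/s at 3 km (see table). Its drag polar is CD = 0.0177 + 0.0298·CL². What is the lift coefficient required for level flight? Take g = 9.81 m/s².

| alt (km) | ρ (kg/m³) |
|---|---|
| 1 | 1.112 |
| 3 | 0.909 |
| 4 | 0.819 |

CL = 0.678

At 3 km, from the table: ρ = 0.909 kg/m³.
In steady level flight, lift balances weight: W = mg = 516 × 9.81 = 5062 N.
q = ½ρv² = ½ × 0.909 × 34² = 525.4 Pa.
CL = 2W/(ρv²S) = 2×5062/(0.909×34²×14.2) = 0.6785.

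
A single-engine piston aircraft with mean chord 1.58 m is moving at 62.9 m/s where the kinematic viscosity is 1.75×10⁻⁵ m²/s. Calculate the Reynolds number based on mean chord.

Re = 5.68×10^6

Re = v·c/ν = 62.9 × 1.58 / (1.75×10⁻⁵) = 5.68×10^6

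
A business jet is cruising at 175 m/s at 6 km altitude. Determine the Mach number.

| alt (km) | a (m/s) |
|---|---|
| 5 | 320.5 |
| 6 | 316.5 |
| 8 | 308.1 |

At 6 km, from the table: a = 316.5 m/s.
M = v/a = 175 / 316.5 = 0.553

M = 0.553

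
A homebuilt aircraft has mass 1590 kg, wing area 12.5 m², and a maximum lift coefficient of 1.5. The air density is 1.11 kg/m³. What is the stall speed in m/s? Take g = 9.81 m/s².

At stall, lift equals weight: L = W = m·g = 1590 × 9.81 = 15600 N.
V_stall = √(2W/(ρ·S·CL,max)) = √(2 × 15600 / (1.11 × 12.5 × 1.5))
V_stall = √1499 = 38.7 m/s

V_stall = 38.7 m/s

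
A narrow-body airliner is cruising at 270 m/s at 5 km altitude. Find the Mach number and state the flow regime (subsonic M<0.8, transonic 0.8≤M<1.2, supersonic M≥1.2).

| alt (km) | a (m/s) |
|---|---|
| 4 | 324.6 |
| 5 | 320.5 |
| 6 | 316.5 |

M = 0.842 (transonic)

At 5 km, from the table: a = 320.5 m/s.
M = v/a = 270 / 320.5 = 0.842
M = 0.842 → transonic.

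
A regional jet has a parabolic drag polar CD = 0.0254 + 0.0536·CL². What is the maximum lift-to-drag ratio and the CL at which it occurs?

(L/D)max = 13.6, at CL = 0.688

For CD = CD0 + K·CL², (L/D)max occurs at CL* = √(CD0/K) and equals 1/(2√(K·CD0)).
(L/D)max = 1/(2√(0.0536 × 0.0254)) = 1/(2 × 0.0369) = 13.6
CL* = √(0.0254/0.0536) = 0.688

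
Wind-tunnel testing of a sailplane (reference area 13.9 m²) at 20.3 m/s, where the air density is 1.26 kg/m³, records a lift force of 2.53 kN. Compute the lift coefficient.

From L = ½ρv²S·CL, rearranging gives CL = 2L/(ρv²S).
CL = 2 × 2530 / (1.26 × 20.3² × 13.9) = 0.701

CL = 0.701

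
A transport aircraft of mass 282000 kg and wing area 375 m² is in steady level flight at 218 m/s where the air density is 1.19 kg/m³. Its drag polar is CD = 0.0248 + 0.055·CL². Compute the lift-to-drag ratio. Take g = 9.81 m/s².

L/D = 9.14

Weight W = mg = 282000 × 9.81 = 2.7664×10^6 N; in level flight L = W.
Dynamic pressure q = 0.5 × 1.19 × 218² = 28280 Pa.
Required CL = L/(qS) = 2.7664×10^6/(28280·375) = 0.2609.
CD = 0.0248 + 0.055 × 0.2609² = 0.02854.
L/D = CL/CD = 0.2609 / 0.02854 = 9.14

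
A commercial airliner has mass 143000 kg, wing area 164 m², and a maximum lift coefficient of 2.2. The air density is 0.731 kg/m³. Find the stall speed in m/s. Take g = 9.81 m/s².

Stall occurs when L = W at CL,max. W = mg = 143000 × 9.81 = 1.403×10^6 N.
From L = ½ρV²S·CL,max = W: V_stall = √(2W/(ρSCL,max)) = √(2·1.403×10^6/(0.731·164·2.2))
V_stall = √10640 = 103 m/s

V_stall = 103 m/s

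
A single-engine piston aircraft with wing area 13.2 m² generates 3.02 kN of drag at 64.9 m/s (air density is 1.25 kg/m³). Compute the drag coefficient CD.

CD = 0.0869

From D = ½ρv²S·CD, rearranging gives CD = 2D/(ρv²S).
CD = 2 × 3020 / (1.25 × 64.9² × 13.2) = 0.0869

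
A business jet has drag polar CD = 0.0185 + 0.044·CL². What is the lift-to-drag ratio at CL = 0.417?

L/D = 15.9

CD = 0.0185 + 0.044 × 0.417² = 0.02615
L/D = CL/CD = 0.417 / 0.02615 = 15.9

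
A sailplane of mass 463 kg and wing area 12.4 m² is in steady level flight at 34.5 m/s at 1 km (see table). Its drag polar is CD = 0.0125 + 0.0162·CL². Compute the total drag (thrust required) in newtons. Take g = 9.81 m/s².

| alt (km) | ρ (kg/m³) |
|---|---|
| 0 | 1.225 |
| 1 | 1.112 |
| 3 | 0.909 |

At 1 km, from the table: ρ = 1.112 kg/m³.
In steady level flight, lift balances weight: W = mg = 463 × 9.81 = 4542 N.
Dynamic pressure q = 0.5 × 1.112 × 34.5² = 661.8 Pa.
Required CL = L/(qS) = 4542/(661.8·12.4) = 0.5535.
CD = 0.0125 + 0.0162 × 0.5535² = 0.01746.
D = q·S·CD = 661.8 × 12.4 × 0.01746 = 143.3 N

D = 143 N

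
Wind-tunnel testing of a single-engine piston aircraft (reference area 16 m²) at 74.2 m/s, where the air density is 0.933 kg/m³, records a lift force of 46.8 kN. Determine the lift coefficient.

CL = 1.14

From L = ½ρv²S·CL, rearranging gives CL = 2L/(ρv²S).
CL = 2 × 46800 / (0.933 × 74.2² × 16) = 1.14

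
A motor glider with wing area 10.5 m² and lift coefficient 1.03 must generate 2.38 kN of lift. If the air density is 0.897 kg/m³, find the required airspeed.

v = 22.2 m/s

L = ½ρv²S·CL ⇒ v = √(2L/(ρ·S·CL))
v = √(2 × 2380 / (0.897 × 10.5 × 1.03)) = √490.7 = 22.2 m/s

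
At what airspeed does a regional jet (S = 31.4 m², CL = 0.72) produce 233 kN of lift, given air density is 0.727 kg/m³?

L = ½ρv²S·CL ⇒ v = √(2L/(ρ·S·CL))
v = √(2 × 2.33×10^5 / (0.727 × 31.4 × 0.72)) = √28350 = 168 m/s

v = 168 m/s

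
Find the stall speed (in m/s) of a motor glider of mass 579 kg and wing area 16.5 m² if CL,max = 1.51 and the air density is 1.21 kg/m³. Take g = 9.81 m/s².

V_stall = 19.4 m/s

Weight W = mg = 579 × 9.81 = 5680 N.
V_stall = √(2W/(ρ·S·CL,max)) = √(2 × 5680 / (1.21 × 16.5 × 1.51))
V_stall = √376.8 = 19.4 m/s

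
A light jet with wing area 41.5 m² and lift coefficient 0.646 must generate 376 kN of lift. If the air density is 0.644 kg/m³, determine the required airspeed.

v = 209 m/s

L = ½ρv²S·CL ⇒ v = √(2L/(ρ·S·CL))
v = √(2 × 3.76×10^5 / (0.644 × 41.5 × 0.646)) = √43560 = 209 m/s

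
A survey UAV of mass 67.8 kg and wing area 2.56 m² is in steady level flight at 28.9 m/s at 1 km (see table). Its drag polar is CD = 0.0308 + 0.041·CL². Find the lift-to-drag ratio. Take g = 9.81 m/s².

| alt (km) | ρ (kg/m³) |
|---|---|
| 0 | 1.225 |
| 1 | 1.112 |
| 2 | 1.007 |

L/D = 12.8

At 1 km, from the table: ρ = 1.112 kg/m³.
In steady level flight, lift balances weight: W = mg = 67.8 × 9.81 = 665.12 N.
Dynamic pressure q = 0.5 × 1.112 × 28.9² = 464.4 Pa.
CL = W/(q·S) = 665.12 / (464.4 × 2.56) = 0.5595.
CD = 0.0308 + 0.041 × 0.5595² = 0.04363.
L/D = CL/CD = 0.5595 / 0.04363 = 12.8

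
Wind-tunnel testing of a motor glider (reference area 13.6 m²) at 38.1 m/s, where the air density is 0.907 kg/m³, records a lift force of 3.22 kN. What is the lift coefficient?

CL = 0.36

From L = ½ρv²S·CL, rearranging gives CL = 2L/(ρv²S).
CL = 2 × 3220 / (0.907 × 38.1² × 13.6) = 0.36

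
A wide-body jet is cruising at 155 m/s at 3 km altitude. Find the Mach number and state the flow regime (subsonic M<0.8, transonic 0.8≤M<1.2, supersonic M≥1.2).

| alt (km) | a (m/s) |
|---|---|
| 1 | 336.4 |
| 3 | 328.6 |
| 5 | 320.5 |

At 3 km, from the table: a = 328.6 m/s.
M = v/a = 155 / 328.6 = 0.472
M = 0.472 → subsonic.

M = 0.472 (subsonic)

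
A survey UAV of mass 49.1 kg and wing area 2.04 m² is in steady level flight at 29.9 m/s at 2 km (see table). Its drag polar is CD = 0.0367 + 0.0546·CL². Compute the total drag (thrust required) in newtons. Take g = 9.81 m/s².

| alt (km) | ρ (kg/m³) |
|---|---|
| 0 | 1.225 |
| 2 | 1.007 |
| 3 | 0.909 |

D = 47.5 N

At 2 km, from the table: ρ = 1.007 kg/m³.
Level flight ⇒ L = W = m·g = 49.1 × 9.81 = 481.67 N.
q = ½ρv² = ½ × 1.007 × 29.9² = 450.1 Pa.
CL = W/(q·S) = 481.67 / (450.1 × 2.04) = 0.5245.
CD = 0.0367 + 0.0546 × 0.5245² = 0.05172.
D = q·S·CD = 450.1 × 2.04 × 0.05172 = 47.5 N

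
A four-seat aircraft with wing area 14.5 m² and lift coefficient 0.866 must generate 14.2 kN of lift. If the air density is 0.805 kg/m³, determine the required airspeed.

v = 53 m/s

L = ½ρv²S·CL ⇒ v = √(2L/(ρ·S·CL))
v = √(2 × 14200 / (0.805 × 14.5 × 0.866)) = √2810 = 53 m/s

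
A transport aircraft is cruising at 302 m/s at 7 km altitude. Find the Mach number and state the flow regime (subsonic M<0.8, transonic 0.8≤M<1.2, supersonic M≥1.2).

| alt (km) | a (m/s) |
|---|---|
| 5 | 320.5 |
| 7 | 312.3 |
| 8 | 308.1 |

M = 0.967 (transonic)

At 7 km, from the table: a = 312.3 m/s.
M = v/a = 302 / 312.3 = 0.967
M = 0.967 → transonic.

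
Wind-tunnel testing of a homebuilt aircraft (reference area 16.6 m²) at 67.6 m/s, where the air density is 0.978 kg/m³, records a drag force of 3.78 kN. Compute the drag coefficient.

From D = ½ρv²S·CD, rearranging gives CD = 2D/(ρv²S).
CD = 2 × 3780 / (0.978 × 67.6² × 16.6) = 0.102

CD = 0.102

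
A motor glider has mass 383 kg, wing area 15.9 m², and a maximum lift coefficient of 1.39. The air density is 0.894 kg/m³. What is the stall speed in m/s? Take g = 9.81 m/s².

Weight W = mg = 383 × 9.81 = 3757 N.
From L = ½ρV²S·CL,max = W: V_stall = √(2W/(ρSCL,max)) = √(2·3757/(0.894·15.9·1.39))
V_stall = √380.3 = 19.5 m/s

V_stall = 19.5 m/s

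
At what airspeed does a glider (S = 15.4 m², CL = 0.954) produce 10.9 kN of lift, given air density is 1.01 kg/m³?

v = 38.3 m/s

L = ½ρv²S·CL ⇒ v = √(2L/(ρ·S·CL))
v = √(2 × 10900 / (1.01 × 15.4 × 0.954)) = √1469 = 38.3 m/s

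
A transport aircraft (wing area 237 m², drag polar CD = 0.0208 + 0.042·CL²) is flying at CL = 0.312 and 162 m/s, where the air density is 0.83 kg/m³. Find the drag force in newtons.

D = 64200 N

CD = 0.0208 + 0.042 × 0.312² = 0.02489
D = ½ρv²S·CD = ½ × 0.83 × 162² × 237 × 0.02489 = 64200 N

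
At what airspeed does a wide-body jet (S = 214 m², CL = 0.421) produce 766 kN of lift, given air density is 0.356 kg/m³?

L = ½ρv²S·CL ⇒ v = √(2L/(ρ·S·CL))
v = √(2 × 7.66×10^5 / (0.356 × 214 × 0.421)) = √47770 = 219 m/s

v = 219 m/s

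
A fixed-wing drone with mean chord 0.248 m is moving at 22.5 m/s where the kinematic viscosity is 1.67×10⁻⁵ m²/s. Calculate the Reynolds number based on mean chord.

Re = v·c/ν = 22.5 × 0.248 / (1.67×10⁻⁵) = 3.34×10^5

Re = 3.34×10^5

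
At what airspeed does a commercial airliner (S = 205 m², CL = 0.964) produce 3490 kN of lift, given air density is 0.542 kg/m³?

L = ½ρv²S·CL ⇒ v = √(2L/(ρ·S·CL))
v = √(2 × 3.49×10^6 / (0.542 × 205 × 0.964)) = √65170 = 255 m/s

v = 255 m/s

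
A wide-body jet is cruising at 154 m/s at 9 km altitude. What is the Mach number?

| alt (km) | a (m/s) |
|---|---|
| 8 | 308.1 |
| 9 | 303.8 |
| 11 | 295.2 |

M = 0.507

At 9 km, from the table: a = 303.8 m/s.
M = v/a = 154 / 303.8 = 0.507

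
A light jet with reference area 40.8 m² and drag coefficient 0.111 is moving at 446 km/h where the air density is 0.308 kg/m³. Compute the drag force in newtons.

D = 10700 N

Convert speed: v = 446 km/h ÷ 3.6 = 123.9 m/s.
D = ½ρv²S·CD = ½ × 0.308 × 123.9² × 40.8 × 0.111 = 10700 N ≈ 10.7 kN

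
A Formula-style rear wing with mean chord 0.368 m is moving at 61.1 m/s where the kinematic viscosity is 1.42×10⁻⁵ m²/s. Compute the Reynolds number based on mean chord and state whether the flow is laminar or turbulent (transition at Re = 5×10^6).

Re = v·c/ν = 61.1 × 0.368 / (1.42×10⁻⁵) = 1.58×10^6
Since 1.58×10^6 < 5×10^6, the flow is laminar.

Re = 1.58×10^6 (laminar)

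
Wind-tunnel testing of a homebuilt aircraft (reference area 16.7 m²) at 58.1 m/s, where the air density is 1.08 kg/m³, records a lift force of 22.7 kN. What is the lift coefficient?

From L = ½ρv²S·CL, rearranging gives CL = 2L/(ρv²S).
CL = 2 × 22700 / (1.08 × 58.1² × 16.7) = 0.746

CL = 0.746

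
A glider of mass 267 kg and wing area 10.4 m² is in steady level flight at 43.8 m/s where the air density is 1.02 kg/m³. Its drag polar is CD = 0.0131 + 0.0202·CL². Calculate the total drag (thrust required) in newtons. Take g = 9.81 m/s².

D = 147 N

Weight W = mg = 267 × 9.81 = 2619.3 N; in level flight L = W.
Dynamic pressure q = 0.5 × 1.02 × 43.8² = 978.4 Pa.
Required CL = L/(qS) = 2619.3/(978.4·10.4) = 0.2574.
CD = 0.0131 + 0.0202 × 0.2574² = 0.01444.
D = q·S·CD = 978.4 × 10.4 × 0.01444 = 146.9 N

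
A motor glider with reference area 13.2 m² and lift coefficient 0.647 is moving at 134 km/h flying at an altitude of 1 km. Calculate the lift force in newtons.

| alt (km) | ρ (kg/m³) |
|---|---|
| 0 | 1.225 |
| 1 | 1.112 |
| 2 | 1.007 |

L = 6580 N

At 1 km, from the table: ρ = 1.112 kg/m³.
Convert speed: v = 134 km/h ÷ 3.6 = 37.22 m/s.
L = ½ρv²S·CL = ½ × 1.112 × 37.22² × 13.2 × 0.647 = 6580 N ≈ 6.58 kN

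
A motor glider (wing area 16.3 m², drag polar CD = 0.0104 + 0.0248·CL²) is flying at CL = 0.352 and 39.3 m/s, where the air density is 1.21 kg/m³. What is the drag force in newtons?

CD = 0.0104 + 0.0248 × 0.352² = 0.01347
D = ½ρv²S·CD = ½ × 1.21 × 39.3² × 16.3 × 0.01347 = 205 N

D = 205 N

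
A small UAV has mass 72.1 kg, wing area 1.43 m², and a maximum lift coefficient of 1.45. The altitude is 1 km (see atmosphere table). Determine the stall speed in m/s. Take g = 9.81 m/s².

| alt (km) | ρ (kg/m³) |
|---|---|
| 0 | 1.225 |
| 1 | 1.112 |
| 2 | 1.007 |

V_stall = 24.8 m/s

At 1 km, from the table: ρ = 1.112 kg/m³.
Stall occurs when L = W at CL,max. W = mg = 72.1 × 9.81 = 707.3 N.
From L = ½ρV²S·CL,max = W: V_stall = √(2W/(ρSCL,max)) = √(2·707.3/(1.112·1.43·1.45))
V_stall = √613.5 = 24.8 m/s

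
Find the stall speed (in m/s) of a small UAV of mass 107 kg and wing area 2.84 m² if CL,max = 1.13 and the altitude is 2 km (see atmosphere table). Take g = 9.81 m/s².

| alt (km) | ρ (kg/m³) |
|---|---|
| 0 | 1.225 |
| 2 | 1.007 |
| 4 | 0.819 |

V_stall = 25.5 m/s

At 2 km, from the table: ρ = 1.007 kg/m³.
Stall occurs when L = W at CL,max. W = mg = 107 × 9.81 = 1050 N.
V_stall = √(2W/(ρ·S·CL,max)) = √(2 × 1050 / (1.007 × 2.84 × 1.13))
V_stall = √649.6 = 25.5 m/s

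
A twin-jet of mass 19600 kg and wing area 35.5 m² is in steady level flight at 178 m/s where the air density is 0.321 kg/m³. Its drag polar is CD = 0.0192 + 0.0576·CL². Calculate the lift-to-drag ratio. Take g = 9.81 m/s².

L/D = 12.6

Level flight ⇒ L = W = m·g = 19600 × 9.81 = 1.9228×10^5 N.
q = ½ρv² = ½ × 0.321 × 178² = 5085 Pa.
CL = W/(q·S) = 1.9228×10^5 / (5085 × 35.5) = 1.065.
CD = 0.0192 + 0.0576 × 1.065² = 0.08454.
L/D = CL/CD = 1.065 / 0.08454 = 12.6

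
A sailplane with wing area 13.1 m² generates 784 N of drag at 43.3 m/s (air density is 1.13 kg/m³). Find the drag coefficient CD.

From D = ½ρv²S·CD, rearranging gives CD = 2D/(ρv²S).
CD = 2 × 784 / (1.13 × 43.3² × 13.1) = 0.0565

CD = 0.0565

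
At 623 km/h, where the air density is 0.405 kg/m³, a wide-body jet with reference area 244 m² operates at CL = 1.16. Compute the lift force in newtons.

Convert speed: v = 623 km/h ÷ 3.6 = 173.1 m/s.
L = ½ρv²S·CL = ½ × 0.405 × 173.1² × 244 × 1.16 = 1.72×10^6 N ≈ 1720 kN

L = 1.72×10^6 N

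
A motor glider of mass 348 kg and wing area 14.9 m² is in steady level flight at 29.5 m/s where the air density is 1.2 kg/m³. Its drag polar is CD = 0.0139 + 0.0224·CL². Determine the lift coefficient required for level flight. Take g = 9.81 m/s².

CL = 0.439

Weight W = mg = 348 × 9.81 = 3413.9 N; in level flight L = W.
Dynamic pressure q = 0.5 × 1.2 × 29.5² = 522.1 Pa.
Required CL = L/(qS) = 3413.9/(522.1·14.9) = 0.4388.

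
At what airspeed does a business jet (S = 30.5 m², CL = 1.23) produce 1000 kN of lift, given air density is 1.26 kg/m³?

L = ½ρv²S·CL ⇒ v = √(2L/(ρ·S·CL))
v = √(2 × 1×10^6 / (1.26 × 30.5 × 1.23)) = √42310 = 206 m/s

v = 206 m/s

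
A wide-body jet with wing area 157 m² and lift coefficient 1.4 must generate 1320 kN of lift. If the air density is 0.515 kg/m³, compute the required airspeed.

v = 153 m/s

L = ½ρv²S·CL ⇒ v = √(2L/(ρ·S·CL))
v = √(2 × 1.32×10^6 / (0.515 × 157 × 1.4)) = √23320 = 153 m/s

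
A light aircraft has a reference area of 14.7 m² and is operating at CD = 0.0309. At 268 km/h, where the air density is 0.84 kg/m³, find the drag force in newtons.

Convert speed: v = 268 km/h ÷ 3.6 = 74.44 m/s.
Dynamic pressure q = ½ρv² = ½ × 0.84 × 74.44² = 2328 Pa.
D = q·S·CD = 2328 × 14.7 × 0.0309 = 1060 N

D = 1060 N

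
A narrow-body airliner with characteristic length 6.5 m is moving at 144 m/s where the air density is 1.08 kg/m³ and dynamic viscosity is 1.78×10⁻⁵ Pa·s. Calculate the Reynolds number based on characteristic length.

Re = ρ·v·c/μ = 1.08 × 144 × 6.5 / (1.78×10⁻⁵) = 5.68×10^7

Re = 5.68×10^7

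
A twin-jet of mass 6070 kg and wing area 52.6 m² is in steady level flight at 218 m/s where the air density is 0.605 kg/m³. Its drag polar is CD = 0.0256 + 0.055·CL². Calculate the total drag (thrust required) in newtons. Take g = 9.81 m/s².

D = 19600 N

In steady level flight, lift balances weight: W = mg = 6070 × 9.81 = 59547 N.
q = ½ρv² = ½ × 0.605 × 218² = 14380 Pa.
CL = W/(q·S) = 59547 / (14380 × 52.6) = 0.07875.
CD = 0.0256 + 0.055 × 0.07875² = 0.02594.
D = q·S·CD = 14380 × 52.6 × 0.02594 = 19620 N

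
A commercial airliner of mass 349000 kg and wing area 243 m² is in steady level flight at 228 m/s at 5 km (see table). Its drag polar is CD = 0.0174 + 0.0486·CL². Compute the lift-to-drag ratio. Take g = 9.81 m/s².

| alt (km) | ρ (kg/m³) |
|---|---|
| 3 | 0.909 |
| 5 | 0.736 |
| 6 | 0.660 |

At 5 km, from the table: ρ = 0.736 kg/m³.
In steady level flight, lift balances weight: W = mg = 349000 × 9.81 = 3.4237×10^6 N.
Dynamic pressure q = 0.5 × 0.736 × 228² = 19130 Pa.
CL = 2W/(ρv²S) = 2×3.4237×10^6/(0.736×228²×243) = 0.7365.
CD = 0.0174 + 0.0486 × 0.7365² = 0.04376.
L/D = CL/CD = 0.7365 / 0.04376 = 16.8

L/D = 16.8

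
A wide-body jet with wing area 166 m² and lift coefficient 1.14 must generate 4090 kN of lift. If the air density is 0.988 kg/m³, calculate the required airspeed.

L = ½ρv²S·CL ⇒ v = √(2L/(ρ·S·CL))
v = √(2 × 4.09×10^6 / (0.988 × 166 × 1.14)) = √43750 = 209 m/s

v = 209 m/s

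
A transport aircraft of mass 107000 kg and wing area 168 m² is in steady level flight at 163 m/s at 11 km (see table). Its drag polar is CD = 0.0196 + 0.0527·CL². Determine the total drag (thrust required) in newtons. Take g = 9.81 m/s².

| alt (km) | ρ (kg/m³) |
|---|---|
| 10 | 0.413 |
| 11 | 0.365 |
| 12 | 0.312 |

D = 87200 N

At 11 km, from the table: ρ = 0.365 kg/m³.
In steady level flight, lift balances weight: W = mg = 107000 × 9.81 = 1.0497×10^6 N.
Dynamic pressure q = 0.5 × 0.365 × 163² = 4849 Pa.
CL = 2W/(ρv²S) = 2×1.0497×10^6/(0.365×163²×168) = 1.289.
CD = 0.0196 + 0.0527 × 1.289² = 0.1071.
D = q·S·CD = 4849 × 168 × 0.1071 = 87250 N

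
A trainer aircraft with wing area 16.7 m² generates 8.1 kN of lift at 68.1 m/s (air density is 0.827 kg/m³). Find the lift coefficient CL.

From L = ½ρv²S·CL, rearranging gives CL = 2L/(ρv²S).
CL = 2 × 8100 / (0.827 × 68.1² × 16.7) = 0.253

CL = 0.253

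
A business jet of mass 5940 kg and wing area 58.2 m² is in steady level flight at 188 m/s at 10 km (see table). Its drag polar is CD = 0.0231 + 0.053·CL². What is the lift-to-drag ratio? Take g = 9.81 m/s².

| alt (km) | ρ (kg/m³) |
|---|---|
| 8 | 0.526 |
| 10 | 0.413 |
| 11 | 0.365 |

L/D = 5.69

At 10 km, from the table: ρ = 0.413 kg/m³.
In steady level flight, lift balances weight: W = mg = 5940 × 9.81 = 58271 N.
Dynamic pressure q = 0.5 × 0.413 × 188² = 7299 Pa.
CL = W/(q·S) = 58271 / (7299 × 58.2) = 0.1372.
CD = 0.0231 + 0.053 × 0.1372² = 0.0241.
L/D = CL/CD = 0.1372 / 0.0241 = 5.69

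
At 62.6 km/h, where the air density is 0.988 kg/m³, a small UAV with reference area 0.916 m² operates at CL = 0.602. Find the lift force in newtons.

Convert speed: v = 62.6 km/h ÷ 3.6 = 17.39 m/s.
Dynamic pressure q = ½ρv² = ½ × 0.988 × 17.39² = 149.4 Pa.
L = q·S·CL = 149.4 × 0.916 × 0.602 = 82.4 N

L = 82.4 N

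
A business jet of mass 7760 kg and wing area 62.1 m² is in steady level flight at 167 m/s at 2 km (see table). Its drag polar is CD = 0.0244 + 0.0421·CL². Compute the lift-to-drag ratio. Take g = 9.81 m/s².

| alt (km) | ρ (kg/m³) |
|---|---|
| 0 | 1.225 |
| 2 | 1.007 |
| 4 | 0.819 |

At 2 km, from the table: ρ = 1.007 kg/m³.
Weight W = mg = 7760 × 9.81 = 76126 N; in level flight L = W.
Dynamic pressure q = 0.5 × 1.007 × 167² = 14040 Pa.
CL = 2W/(ρv²S) = 2×76126/(1.007×167²×62.1) = 0.0873.
CD = 0.0244 + 0.0421 × 0.0873² = 0.02472.
L/D = CL/CD = 0.0873 / 0.02472 = 3.53

L/D = 3.53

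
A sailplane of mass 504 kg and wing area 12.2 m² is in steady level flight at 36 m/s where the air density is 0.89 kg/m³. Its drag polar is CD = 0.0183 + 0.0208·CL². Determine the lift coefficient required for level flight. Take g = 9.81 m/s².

Weight W = mg = 504 × 9.81 = 4944.2 N; in level flight L = W.
Dynamic pressure q = 0.5 × 0.89 × 36² = 576.7 Pa.
CL = 2W/(ρv²S) = 2×4944.2/(0.89×36²×12.2) = 0.7027.

CL = 0.703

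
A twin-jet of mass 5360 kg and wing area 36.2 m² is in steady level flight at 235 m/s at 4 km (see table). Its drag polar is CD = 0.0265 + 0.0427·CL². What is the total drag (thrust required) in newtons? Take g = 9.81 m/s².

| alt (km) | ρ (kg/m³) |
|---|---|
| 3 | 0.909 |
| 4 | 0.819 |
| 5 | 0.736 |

At 4 km, from the table: ρ = 0.819 kg/m³.
Level flight ⇒ L = W = m·g = 5360 × 9.81 = 52582 N.
q = ½ρv² = ½ × 0.819 × 235² = 22610 Pa.
Required CL = L/(qS) = 52582/(22610·36.2) = 0.06423.
CD = 0.0265 + 0.0427 × 0.06423² = 0.02668.
D = q·S·CD = 22610 × 36.2 × 0.02668 = 21840 N

D = 21800 N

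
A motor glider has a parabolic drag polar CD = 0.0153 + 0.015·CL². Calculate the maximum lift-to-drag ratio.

(L/D)max = 33

For CD = CD0 + K·CL², (L/D)max occurs at CL* = √(CD0/K) and equals 1/(2√(K·CD0)).
(L/D)max = 1/(2√(0.015 × 0.0153)) = 1/(2 × 0.01515) = 33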